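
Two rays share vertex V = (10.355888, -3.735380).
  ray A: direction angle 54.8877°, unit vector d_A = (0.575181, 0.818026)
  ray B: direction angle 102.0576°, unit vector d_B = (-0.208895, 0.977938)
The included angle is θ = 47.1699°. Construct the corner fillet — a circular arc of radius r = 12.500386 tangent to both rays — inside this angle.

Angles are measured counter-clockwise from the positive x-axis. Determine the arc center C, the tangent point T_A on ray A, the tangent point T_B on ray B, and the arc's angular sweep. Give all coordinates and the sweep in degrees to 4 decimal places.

center=(16.5993,26.8769) T_A=(26.8249,19.6870) T_B=(4.3747,24.2657) sweep=132.8301

bisector direction at 78.4727° = (0.199836,0.979829)
center distance |VC| = r/sin(θ/2) = 12.500386/sin(23.5849°) = 31.242505
C = V + |VC|·bis = (16.5993,26.8769)
T_A = V + ((C−V)·d_A)·d_A = V + 28.6328·d_A = (26.8249,19.6870)
T_B = V + ((C−V)·d_B)·d_B = V + 28.6328·d_B = (4.3747,24.2657)
sweep = 180° − θ = 132.8301°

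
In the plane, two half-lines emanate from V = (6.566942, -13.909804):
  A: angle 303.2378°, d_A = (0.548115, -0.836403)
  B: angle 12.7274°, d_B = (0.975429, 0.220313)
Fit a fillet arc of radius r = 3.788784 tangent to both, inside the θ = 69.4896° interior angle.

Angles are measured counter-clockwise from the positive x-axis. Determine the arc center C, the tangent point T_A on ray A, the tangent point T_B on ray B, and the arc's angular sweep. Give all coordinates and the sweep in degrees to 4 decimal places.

center=(12.7300,-16.4020) T_A=(9.5611,-18.4787) T_B=(11.8953,-12.7063) sweep=110.5104

bisector direction at 337.9826° = (0.927070,-0.374888)
center distance |VC| = r/sin(θ/2) = 3.788784/sin(34.7448°) = 6.647897
C = V + |VC|·bis = (12.7300,-16.4020)
T_A = V + ((C−V)·d_A)·d_A = V + 5.4626·d_A = (9.5611,-18.4787)
T_B = V + ((C−V)·d_B)·d_B = V + 5.4626·d_B = (11.8953,-12.7063)
sweep = 180° − θ = 110.5104°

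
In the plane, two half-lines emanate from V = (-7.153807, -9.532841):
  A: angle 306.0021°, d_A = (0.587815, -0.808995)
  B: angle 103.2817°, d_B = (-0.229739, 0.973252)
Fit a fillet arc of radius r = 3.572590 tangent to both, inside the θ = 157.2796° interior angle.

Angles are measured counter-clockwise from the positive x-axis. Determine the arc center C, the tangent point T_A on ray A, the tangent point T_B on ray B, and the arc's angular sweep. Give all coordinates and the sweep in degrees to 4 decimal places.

bisector direction at 24.6419° = (0.908931,0.416946)
center distance |VC| = r/sin(θ/2) = 3.572590/sin(78.6398°) = 3.643982
C = V + |VC|·bis = (-3.8417,-8.0135)
T_A = V + ((C−V)·d_A)·d_A = V + 0.7178·d_A = (-6.7319,-10.1135)
T_B = V + ((C−V)·d_B)·d_B = V + 0.7178·d_B = (-7.3187,-8.8343)
sweep = 180° − θ = 22.7204°

center=(-3.8417,-8.0135) T_A=(-6.7319,-10.1135) T_B=(-7.3187,-8.8343) sweep=22.7204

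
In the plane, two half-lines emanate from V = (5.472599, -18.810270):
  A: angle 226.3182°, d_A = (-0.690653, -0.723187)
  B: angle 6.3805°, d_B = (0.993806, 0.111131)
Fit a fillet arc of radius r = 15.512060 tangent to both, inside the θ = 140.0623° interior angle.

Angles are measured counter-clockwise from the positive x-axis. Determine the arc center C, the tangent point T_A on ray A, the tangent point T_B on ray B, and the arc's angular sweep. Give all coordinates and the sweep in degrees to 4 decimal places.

bisector direction at 296.3494° = (0.443843,-0.896104)
center distance |VC| = r/sin(θ/2) = 15.512060/sin(70.0311°) = 16.504326
C = V + |VC|·bis = (12.7979,-33.5999)
T_A = V + ((C−V)·d_A)·d_A = V + 5.6364·d_A = (1.5798,-22.8864)
T_B = V + ((C−V)·d_B)·d_B = V + 5.6364·d_B = (11.0741,-18.1839)
sweep = 180° − θ = 39.9377°

center=(12.7979,-33.5999) T_A=(1.5798,-22.8864) T_B=(11.0741,-18.1839) sweep=39.9377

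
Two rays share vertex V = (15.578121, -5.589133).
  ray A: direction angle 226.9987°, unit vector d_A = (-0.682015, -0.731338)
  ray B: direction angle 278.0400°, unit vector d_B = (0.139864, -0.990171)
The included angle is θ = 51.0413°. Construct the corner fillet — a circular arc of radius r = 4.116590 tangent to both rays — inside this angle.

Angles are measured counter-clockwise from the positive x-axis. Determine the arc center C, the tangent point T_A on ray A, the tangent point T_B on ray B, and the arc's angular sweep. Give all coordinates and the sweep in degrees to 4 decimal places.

bisector direction at 252.5194° = (-0.300384,-0.953818)
center distance |VC| = r/sin(θ/2) = 4.116590/sin(25.5206°) = 9.554880
C = V + |VC|·bis = (12.7080,-14.7028)
T_A = V + ((C−V)·d_A)·d_A = V + 8.6226·d_A = (9.6974,-11.8952)
T_B = V + ((C−V)·d_B)·d_B = V + 8.6226·d_B = (16.7841,-14.1270)
sweep = 180° − θ = 128.9587°

center=(12.7080,-14.7028) T_A=(9.6974,-11.8952) T_B=(16.7841,-14.1270) sweep=128.9587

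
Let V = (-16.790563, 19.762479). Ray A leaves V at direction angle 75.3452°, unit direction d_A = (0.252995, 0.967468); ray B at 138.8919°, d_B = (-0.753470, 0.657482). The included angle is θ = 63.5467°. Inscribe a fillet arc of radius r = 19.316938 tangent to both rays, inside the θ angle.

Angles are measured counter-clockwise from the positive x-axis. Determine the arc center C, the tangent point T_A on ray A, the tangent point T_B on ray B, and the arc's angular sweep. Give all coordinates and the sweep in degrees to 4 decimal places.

center=(-27.5888,54.8224) T_A=(-8.9003,49.9353) T_B=(-40.2894,40.2676) sweep=116.4533

bisector direction at 107.1186° = (-0.294350,0.955698)
center distance |VC| = r/sin(θ/2) = 19.316938/sin(31.7734°) = 36.685130
C = V + |VC|·bis = (-27.5888,54.8224)
T_A = V + ((C−V)·d_A)·d_A = V + 31.1874·d_A = (-8.9003,49.9353)
T_B = V + ((C−V)·d_B)·d_B = V + 31.1874·d_B = (-40.2894,40.2676)
sweep = 180° − θ = 116.4533°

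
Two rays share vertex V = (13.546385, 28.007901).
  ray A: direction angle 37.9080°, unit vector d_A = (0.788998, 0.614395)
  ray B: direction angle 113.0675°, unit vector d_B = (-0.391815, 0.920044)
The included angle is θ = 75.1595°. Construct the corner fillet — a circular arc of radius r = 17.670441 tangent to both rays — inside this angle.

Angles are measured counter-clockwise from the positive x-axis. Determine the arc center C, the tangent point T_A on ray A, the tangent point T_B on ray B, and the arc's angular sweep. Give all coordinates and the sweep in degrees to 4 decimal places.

center=(20.8070,56.0578) T_A=(31.6636,42.1158) T_B=(4.5494,49.1342) sweep=104.8405

bisector direction at 75.4877° = (0.250587,0.968094)
center distance |VC| = r/sin(θ/2) = 17.670441/sin(37.5797°) = 28.974343
C = V + |VC|·bis = (20.8070,56.0578)
T_A = V + ((C−V)·d_A)·d_A = V + 22.9623·d_A = (31.6636,42.1158)
T_B = V + ((C−V)·d_B)·d_B = V + 22.9623·d_B = (4.5494,49.1342)
sweep = 180° − θ = 104.8405°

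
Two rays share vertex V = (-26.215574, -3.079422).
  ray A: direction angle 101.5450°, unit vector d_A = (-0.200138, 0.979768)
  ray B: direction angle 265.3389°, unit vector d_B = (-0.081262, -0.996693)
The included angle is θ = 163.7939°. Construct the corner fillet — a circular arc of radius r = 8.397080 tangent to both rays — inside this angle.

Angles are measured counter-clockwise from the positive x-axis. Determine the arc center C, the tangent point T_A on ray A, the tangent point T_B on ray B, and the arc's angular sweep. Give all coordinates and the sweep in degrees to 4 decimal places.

bisector direction at 183.4420° = (-0.998196,-0.060037)
center distance |VC| = r/sin(θ/2) = 8.397080/sin(81.8970°) = 8.481761
C = V + |VC|·bis = (-34.6820,-3.5886)
T_A = V + ((C−V)·d_A)·d_A = V + 1.1955·d_A = (-26.4548,-1.9081)
T_B = V + ((C−V)·d_B)·d_B = V + 1.1955·d_B = (-26.3127,-4.2710)
sweep = 180° − θ = 16.2061°

center=(-34.6820,-3.5886) T_A=(-26.4548,-1.9081) T_B=(-26.3127,-4.2710) sweep=16.2061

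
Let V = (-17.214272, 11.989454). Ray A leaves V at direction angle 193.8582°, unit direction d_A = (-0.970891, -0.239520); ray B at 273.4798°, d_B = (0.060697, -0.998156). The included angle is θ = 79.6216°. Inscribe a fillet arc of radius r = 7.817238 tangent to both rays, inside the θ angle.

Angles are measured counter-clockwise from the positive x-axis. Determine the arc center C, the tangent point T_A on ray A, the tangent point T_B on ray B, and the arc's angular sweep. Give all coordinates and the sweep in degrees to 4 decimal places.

bisector direction at 233.6690° = (-0.592449,-0.805608)
center distance |VC| = r/sin(θ/2) = 7.817238/sin(39.8108°) = 12.209579
C = V + |VC|·bis = (-24.4478,2.1533)
T_A = V + ((C−V)·d_A)·d_A = V + 9.3789·d_A = (-26.3202,9.7430)
T_B = V + ((C−V)·d_B)·d_B = V + 9.3789·d_B = (-16.6450,2.6278)
sweep = 180° − θ = 100.3784°

center=(-24.4478,2.1533) T_A=(-26.3202,9.7430) T_B=(-16.6450,2.6278) sweep=100.3784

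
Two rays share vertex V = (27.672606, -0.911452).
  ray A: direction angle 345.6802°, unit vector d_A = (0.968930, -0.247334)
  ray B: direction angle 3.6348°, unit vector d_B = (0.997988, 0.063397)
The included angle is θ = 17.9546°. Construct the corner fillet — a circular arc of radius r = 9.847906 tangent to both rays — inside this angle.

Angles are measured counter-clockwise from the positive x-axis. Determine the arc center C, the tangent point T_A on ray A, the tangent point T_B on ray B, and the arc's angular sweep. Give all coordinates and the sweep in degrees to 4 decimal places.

bisector direction at 354.6575° = (0.995656,-0.093109)
center distance |VC| = r/sin(θ/2) = 9.847906/sin(8.9773°) = 63.110150
C = V + |VC|·bis = (90.5086,-6.7876)
T_A = V + ((C−V)·d_A)·d_A = V + 62.3371·d_A = (88.0729,-16.3295)
T_B = V + ((C−V)·d_B)·d_B = V + 62.3371·d_B = (89.8843,3.0405)
sweep = 180° − θ = 162.0454°

center=(90.5086,-6.7876) T_A=(88.0729,-16.3295) T_B=(89.8843,3.0405) sweep=162.0454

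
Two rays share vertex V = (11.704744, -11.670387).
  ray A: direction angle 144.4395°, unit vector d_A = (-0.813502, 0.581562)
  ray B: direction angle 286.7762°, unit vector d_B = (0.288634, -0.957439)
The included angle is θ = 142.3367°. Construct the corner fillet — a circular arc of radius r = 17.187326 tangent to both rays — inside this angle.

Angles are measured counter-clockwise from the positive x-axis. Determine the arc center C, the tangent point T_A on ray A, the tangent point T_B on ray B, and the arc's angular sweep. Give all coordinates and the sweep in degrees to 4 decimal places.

center=(-3.0592,-22.2434) T_A=(6.9363,-8.2615) T_B=(13.3966,-17.2826) sweep=37.6633

bisector direction at 215.6079° = (-0.813021,-0.582234)
center distance |VC| = r/sin(θ/2) = 17.187326/sin(71.1684°) = 18.159378
C = V + |VC|·bis = (-3.0592,-22.2434)
T_A = V + ((C−V)·d_A)·d_A = V + 5.8616·d_A = (6.9363,-8.2615)
T_B = V + ((C−V)·d_B)·d_B = V + 5.8616·d_B = (13.3966,-17.2826)
sweep = 180° − θ = 37.6633°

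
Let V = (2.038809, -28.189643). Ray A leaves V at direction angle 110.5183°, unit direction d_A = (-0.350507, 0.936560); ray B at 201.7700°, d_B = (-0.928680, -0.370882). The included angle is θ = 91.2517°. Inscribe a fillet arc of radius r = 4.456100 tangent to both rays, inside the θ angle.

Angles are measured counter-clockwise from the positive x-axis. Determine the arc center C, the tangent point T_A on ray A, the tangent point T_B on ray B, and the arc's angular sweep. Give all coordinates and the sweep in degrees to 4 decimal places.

center=(-3.6627,-25.6683) T_A=(0.5107,-24.1064) T_B=(-2.0100,-29.8066) sweep=88.7483

bisector direction at 156.1441° = (-0.914566,0.404437)
center distance |VC| = r/sin(θ/2) = 4.456100/sin(45.6258°) = 6.234154
C = V + |VC|·bis = (-3.6627,-25.6683)
T_A = V + ((C−V)·d_A)·d_A = V + 4.3598·d_A = (0.5107,-24.1064)
T_B = V + ((C−V)·d_B)·d_B = V + 4.3598·d_B = (-2.0100,-29.8066)
sweep = 180° − θ = 88.7483°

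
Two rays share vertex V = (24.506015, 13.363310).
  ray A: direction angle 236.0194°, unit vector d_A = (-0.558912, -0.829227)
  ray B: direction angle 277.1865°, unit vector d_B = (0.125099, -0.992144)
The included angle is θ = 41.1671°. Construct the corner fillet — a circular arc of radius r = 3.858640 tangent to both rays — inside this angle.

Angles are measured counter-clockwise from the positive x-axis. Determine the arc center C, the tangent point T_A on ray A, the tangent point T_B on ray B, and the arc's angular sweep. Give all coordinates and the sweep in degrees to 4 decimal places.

center=(21.9630,2.6866) T_A=(18.7634,4.8433) T_B=(25.7914,3.1693) sweep=138.8329

bisector direction at 256.6029° = (-0.231698,-0.972788)
center distance |VC| = r/sin(θ/2) = 3.858640/sin(20.5835°) = 10.975363
C = V + |VC|·bis = (21.9630,2.6866)
T_A = V + ((C−V)·d_A)·d_A = V + 10.2747·d_A = (18.7634,4.8433)
T_B = V + ((C−V)·d_B)·d_B = V + 10.2747·d_B = (25.7914,3.1693)
sweep = 180° − θ = 138.8329°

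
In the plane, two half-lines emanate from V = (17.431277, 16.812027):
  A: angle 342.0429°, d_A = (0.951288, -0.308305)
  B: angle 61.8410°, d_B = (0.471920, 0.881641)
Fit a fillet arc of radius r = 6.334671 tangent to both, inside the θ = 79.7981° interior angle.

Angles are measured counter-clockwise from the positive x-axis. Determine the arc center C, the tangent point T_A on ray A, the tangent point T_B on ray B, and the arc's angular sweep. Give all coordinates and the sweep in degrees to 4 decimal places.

bisector direction at 21.9419° = (0.927563,0.373667)
center distance |VC| = r/sin(θ/2) = 6.334671/sin(39.8991°) = 9.875751
C = V + |VC|·bis = (26.5917,20.5023)
T_A = V + ((C−V)·d_A)·d_A = V + 7.5764·d_A = (24.6386,14.4762)
T_B = V + ((C−V)·d_B)·d_B = V + 7.5764·d_B = (21.0067,23.4917)
sweep = 180° − θ = 100.2019°

center=(26.5917,20.5023) T_A=(24.6386,14.4762) T_B=(21.0067,23.4917) sweep=100.2019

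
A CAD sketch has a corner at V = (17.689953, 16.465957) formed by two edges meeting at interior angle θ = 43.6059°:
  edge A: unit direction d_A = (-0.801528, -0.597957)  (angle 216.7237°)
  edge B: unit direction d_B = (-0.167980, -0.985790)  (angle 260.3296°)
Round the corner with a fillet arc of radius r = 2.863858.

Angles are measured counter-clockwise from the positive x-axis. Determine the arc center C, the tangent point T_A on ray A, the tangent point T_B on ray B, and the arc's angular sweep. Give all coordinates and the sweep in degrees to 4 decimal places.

center=(13.6642,9.8897) T_A=(11.9517,12.1851) T_B=(16.4874,9.4086) sweep=136.3941

bisector direction at 238.5267° = (-0.522102,-0.852883)
center distance |VC| = r/sin(θ/2) = 2.863858/sin(21.8029°) = 7.710655
C = V + |VC|·bis = (13.6642,9.8897)
T_A = V + ((C−V)·d_A)·d_A = V + 7.1591·d_A = (11.9517,12.1851)
T_B = V + ((C−V)·d_B)·d_B = V + 7.1591·d_B = (16.4874,9.4086)
sweep = 180° − θ = 136.3941°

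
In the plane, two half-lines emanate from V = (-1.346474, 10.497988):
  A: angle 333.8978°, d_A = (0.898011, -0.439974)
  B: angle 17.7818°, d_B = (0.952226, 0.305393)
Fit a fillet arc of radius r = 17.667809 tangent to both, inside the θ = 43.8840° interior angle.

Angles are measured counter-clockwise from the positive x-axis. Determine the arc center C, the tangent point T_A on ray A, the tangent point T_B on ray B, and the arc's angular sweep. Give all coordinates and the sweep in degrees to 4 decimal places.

center=(45.8111,7.0679) T_A=(38.0377,-8.7980) T_B=(40.4154,23.8916) sweep=136.1160

bisector direction at 355.8398° = (0.997365,-0.072545)
center distance |VC| = r/sin(θ/2) = 17.667809/sin(21.9420°) = 47.282126
C = V + |VC|·bis = (45.8111,7.0679)
T_A = V + ((C−V)·d_A)·d_A = V + 43.8571·d_A = (38.0377,-8.7980)
T_B = V + ((C−V)·d_B)·d_B = V + 43.8571·d_B = (40.4154,23.8916)
sweep = 180° − θ = 136.1160°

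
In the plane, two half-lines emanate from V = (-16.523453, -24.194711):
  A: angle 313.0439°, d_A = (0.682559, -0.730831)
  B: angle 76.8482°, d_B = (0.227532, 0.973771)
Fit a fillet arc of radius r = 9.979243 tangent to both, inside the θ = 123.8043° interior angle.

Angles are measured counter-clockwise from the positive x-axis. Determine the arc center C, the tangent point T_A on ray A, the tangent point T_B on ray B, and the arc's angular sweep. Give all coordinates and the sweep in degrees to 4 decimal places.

bisector direction at 14.9461° = (0.966169,0.257909)
center distance |VC| = r/sin(θ/2) = 9.979243/sin(61.9021°) = 11.312481
C = V + |VC|·bis = (-5.5937,-21.2771)
T_A = V + ((C−V)·d_A)·d_A = V + 5.3279·d_A = (-12.8868,-28.0885)
T_B = V + ((C−V)·d_B)·d_B = V + 5.3279·d_B = (-15.3112,-19.0065)
sweep = 180° − θ = 56.1957°

center=(-5.5937,-21.2771) T_A=(-12.8868,-28.0885) T_B=(-15.3112,-19.0065) sweep=56.1957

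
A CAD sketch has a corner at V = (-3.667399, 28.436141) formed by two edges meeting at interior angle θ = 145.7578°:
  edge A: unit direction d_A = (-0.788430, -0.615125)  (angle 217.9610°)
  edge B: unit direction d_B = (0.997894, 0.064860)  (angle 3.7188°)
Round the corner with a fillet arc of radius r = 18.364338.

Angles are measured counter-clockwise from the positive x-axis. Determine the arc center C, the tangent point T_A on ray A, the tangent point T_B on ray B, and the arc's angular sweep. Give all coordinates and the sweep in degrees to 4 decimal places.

bisector direction at 290.8399° = (0.355758,-0.934578)
center distance |VC| = r/sin(θ/2) = 18.364338/sin(72.8789°) = 19.215897
C = V + |VC|·bis = (3.1688,10.4774)
T_A = V + ((C−V)·d_A)·d_A = V + 5.6570·d_A = (-8.1276,24.9564)
T_B = V + ((C−V)·d_B)·d_B = V + 5.6570·d_B = (1.9777,28.8031)
sweep = 180° − θ = 34.2422°

center=(3.1688,10.4774) T_A=(-8.1276,24.9564) T_B=(1.9777,28.8031) sweep=34.2422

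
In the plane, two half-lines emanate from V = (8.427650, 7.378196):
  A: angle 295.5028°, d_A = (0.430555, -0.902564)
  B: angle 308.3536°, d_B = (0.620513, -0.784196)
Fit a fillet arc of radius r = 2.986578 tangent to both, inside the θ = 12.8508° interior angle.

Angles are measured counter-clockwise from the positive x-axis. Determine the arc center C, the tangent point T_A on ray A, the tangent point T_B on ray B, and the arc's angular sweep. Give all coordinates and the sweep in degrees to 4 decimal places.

center=(22.5415,-15.2717) T_A=(19.8459,-16.5576) T_B=(24.8835,-13.4185) sweep=167.1492

bisector direction at 301.9282° = (0.528856,-0.848711)
center distance |VC| = r/sin(θ/2) = 2.986578/sin(6.4254°) = 26.687446
C = V + |VC|·bis = (22.5415,-15.2717)
T_A = V + ((C−V)·d_A)·d_A = V + 26.5198·d_A = (19.8459,-16.5576)
T_B = V + ((C−V)·d_B)·d_B = V + 26.5198·d_B = (24.8835,-13.4185)
sweep = 180° − θ = 167.1492°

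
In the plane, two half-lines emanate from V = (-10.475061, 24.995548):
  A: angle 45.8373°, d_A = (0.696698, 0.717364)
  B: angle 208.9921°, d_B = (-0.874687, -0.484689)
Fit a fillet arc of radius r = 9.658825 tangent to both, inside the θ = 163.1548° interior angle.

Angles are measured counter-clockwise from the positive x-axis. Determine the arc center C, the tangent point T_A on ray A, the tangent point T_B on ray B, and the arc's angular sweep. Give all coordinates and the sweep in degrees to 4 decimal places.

bisector direction at 127.4147° = (-0.607580,0.794259)
center distance |VC| = r/sin(θ/2) = 9.658825/sin(81.5774°) = 9.764135
C = V + |VC|·bis = (-16.4076,32.7508)
T_A = V + ((C−V)·d_A)·d_A = V + 1.4302·d_A = (-9.4787,26.0215)
T_B = V + ((C−V)·d_B)·d_B = V + 1.4302·d_B = (-11.7260,24.3024)
sweep = 180° − θ = 16.8452°

center=(-16.4076,32.7508) T_A=(-9.4787,26.0215) T_B=(-11.7260,24.3024) sweep=16.8452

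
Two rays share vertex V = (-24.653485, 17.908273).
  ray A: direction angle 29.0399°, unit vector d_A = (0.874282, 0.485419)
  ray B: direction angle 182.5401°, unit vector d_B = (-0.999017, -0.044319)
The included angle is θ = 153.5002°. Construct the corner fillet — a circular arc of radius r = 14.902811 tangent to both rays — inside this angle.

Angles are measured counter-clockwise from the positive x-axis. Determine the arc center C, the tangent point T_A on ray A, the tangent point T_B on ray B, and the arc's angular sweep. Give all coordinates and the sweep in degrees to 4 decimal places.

center=(-28.8196,32.6409) T_A=(-21.5855,19.6117) T_B=(-28.1592,17.7528) sweep=26.4998

bisector direction at 105.7900° = (-0.272112,0.962266)
center distance |VC| = r/sin(θ/2) = 14.902811/sin(76.7501°) = 15.310379
C = V + |VC|·bis = (-28.8196,32.6409)
T_A = V + ((C−V)·d_A)·d_A = V + 3.5091·d_A = (-21.5855,19.6117)
T_B = V + ((C−V)·d_B)·d_B = V + 3.5091·d_B = (-28.1592,17.7528)
sweep = 180° − θ = 26.4998°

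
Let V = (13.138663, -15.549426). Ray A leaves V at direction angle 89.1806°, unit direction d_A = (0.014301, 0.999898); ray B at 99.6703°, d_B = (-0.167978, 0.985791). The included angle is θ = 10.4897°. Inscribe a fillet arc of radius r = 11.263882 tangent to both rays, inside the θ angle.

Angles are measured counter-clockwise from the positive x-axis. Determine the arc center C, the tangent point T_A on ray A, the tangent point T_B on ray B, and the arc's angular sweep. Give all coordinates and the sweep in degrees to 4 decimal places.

bisector direction at 94.4254° = (-0.077162,0.997019)
center distance |VC| = r/sin(θ/2) = 11.263882/sin(5.2448°) = 123.220894
C = V + |VC|·bis = (3.6307,107.3041)
T_A = V + ((C−V)·d_A)·d_A = V + 122.7050·d_A = (14.8934,107.1430)
T_B = V + ((C−V)·d_B)·d_B = V + 122.7050·d_B = (-7.4731,105.4120)
sweep = 180° − θ = 169.5103°

center=(3.6307,107.3041) T_A=(14.8934,107.1430) T_B=(-7.4731,105.4120) sweep=169.5103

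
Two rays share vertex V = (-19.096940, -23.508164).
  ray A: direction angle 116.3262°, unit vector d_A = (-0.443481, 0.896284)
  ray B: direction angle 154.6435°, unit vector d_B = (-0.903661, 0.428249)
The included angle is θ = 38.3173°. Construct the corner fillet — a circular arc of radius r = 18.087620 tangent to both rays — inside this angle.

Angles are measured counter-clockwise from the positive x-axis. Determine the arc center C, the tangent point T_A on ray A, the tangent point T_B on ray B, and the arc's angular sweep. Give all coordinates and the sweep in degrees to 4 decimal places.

center=(-58.3969,15.1322) T_A=(-42.1852,23.1537) T_B=(-66.1429,-1.2129) sweep=141.6827

bisector direction at 135.4849° = (-0.713065,0.701098)
center distance |VC| = r/sin(θ/2) = 18.087620/sin(19.1587°) = 55.114095
C = V + |VC|·bis = (-58.3969,15.1322)
T_A = V + ((C−V)·d_A)·d_A = V + 52.0615·d_A = (-42.1852,23.1537)
T_B = V + ((C−V)·d_B)·d_B = V + 52.0615·d_B = (-66.1429,-1.2129)
sweep = 180° − θ = 141.6827°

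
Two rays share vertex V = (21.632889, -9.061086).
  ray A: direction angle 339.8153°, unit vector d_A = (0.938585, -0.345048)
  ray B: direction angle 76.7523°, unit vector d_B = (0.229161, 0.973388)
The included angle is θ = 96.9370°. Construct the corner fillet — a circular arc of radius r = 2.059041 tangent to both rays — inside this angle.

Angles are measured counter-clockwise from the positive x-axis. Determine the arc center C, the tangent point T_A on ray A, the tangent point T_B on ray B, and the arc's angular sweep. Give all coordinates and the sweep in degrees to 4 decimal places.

center=(24.0551,-7.7578) T_A=(23.3446,-9.6904) T_B=(22.0508,-7.2859) sweep=83.0630

bisector direction at 28.2838° = (0.880611,0.473839)
center distance |VC| = r/sin(θ/2) = 2.059041/sin(48.4685°) = 2.750554
C = V + |VC|·bis = (24.0551,-7.7578)
T_A = V + ((C−V)·d_A)·d_A = V + 1.8237·d_A = (23.3446,-9.6904)
T_B = V + ((C−V)·d_B)·d_B = V + 1.8237·d_B = (22.0508,-7.2859)
sweep = 180° − θ = 83.0630°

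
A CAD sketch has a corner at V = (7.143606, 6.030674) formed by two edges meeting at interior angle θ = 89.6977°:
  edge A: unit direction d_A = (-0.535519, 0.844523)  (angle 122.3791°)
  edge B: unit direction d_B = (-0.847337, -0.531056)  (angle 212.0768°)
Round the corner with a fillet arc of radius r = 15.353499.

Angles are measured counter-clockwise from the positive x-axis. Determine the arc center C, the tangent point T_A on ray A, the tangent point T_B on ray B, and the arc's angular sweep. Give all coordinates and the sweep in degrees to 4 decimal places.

bisector direction at 167.2279° = (-0.975257,0.221073)
center distance |VC| = r/sin(θ/2) = 15.353499/sin(44.8488°) = 21.770635
C = V + |VC|·bis = (-14.0884,10.8436)
T_A = V + ((C−V)·d_A)·d_A = V + 15.4347·d_A = (-1.1220,19.0657)
T_B = V + ((C−V)·d_B)·d_B = V + 15.4347·d_B = (-5.9348,-2.1660)
sweep = 180° − θ = 90.3023°

center=(-14.0884,10.8436) T_A=(-1.1220,19.0657) T_B=(-5.9348,-2.1660) sweep=90.3023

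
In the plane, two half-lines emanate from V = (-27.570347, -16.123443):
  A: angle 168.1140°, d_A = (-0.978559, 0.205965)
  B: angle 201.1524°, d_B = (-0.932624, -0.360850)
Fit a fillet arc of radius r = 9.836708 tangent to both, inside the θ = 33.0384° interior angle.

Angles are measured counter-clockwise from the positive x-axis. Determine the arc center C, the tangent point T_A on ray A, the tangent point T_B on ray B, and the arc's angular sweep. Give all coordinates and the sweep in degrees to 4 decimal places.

bisector direction at 184.6332° = (-0.996732,-0.080776)
center distance |VC| = r/sin(θ/2) = 9.836708/sin(16.5192°) = 34.595289
C = V + |VC|·bis = (-62.0526,-18.9179)
T_A = V + ((C−V)·d_A)·d_A = V + 33.1674·d_A = (-60.0266,-9.2921)
T_B = V + ((C−V)·d_B)·d_B = V + 33.1674·d_B = (-58.5030,-28.0919)
sweep = 180° − θ = 146.9616°

center=(-62.0526,-18.9179) T_A=(-60.0266,-9.2921) T_B=(-58.5030,-28.0919) sweep=146.9616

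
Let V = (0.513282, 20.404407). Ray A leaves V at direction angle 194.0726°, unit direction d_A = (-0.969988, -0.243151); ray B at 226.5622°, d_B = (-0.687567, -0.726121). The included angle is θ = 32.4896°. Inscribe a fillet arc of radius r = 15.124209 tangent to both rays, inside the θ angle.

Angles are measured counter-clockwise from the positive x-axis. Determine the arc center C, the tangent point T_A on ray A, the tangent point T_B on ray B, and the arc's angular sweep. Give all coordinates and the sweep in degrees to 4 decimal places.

center=(-46.1578,-6.8870) T_A=(-49.8353,7.7833) T_B=(-35.1758,-17.2859) sweep=147.5104

bisector direction at 210.3174° = (-0.863242,-0.504790)
center distance |VC| = r/sin(θ/2) = 15.124209/sin(16.2448°) = 54.064872
C = V + |VC|·bis = (-46.1578,-6.8870)
T_A = V + ((C−V)·d_A)·d_A = V + 51.9063·d_A = (-49.8353,7.7833)
T_B = V + ((C−V)·d_B)·d_B = V + 51.9063·d_B = (-35.1758,-17.2859)
sweep = 180° − θ = 147.5104°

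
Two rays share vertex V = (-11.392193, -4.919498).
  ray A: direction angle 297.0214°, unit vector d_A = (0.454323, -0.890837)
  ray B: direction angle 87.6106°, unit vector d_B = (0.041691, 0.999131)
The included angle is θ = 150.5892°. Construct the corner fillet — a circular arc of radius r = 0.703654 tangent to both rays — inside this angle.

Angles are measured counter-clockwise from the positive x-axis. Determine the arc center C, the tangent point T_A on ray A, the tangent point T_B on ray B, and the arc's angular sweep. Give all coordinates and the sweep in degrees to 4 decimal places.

bisector direction at 12.3160° = (0.976986,0.213303)
center distance |VC| = r/sin(θ/2) = 0.703654/sin(75.2946°) = 0.727484
C = V + |VC|·bis = (-10.6815,-4.7643)
T_A = V + ((C−V)·d_A)·d_A = V + 0.1847·d_A = (-11.3083,-5.0840)
T_B = V + ((C−V)·d_B)·d_B = V + 0.1847·d_B = (-11.3845,-4.7350)
sweep = 180° − θ = 29.4108°

center=(-10.6815,-4.7643) T_A=(-11.3083,-5.0840) T_B=(-11.3845,-4.7350) sweep=29.4108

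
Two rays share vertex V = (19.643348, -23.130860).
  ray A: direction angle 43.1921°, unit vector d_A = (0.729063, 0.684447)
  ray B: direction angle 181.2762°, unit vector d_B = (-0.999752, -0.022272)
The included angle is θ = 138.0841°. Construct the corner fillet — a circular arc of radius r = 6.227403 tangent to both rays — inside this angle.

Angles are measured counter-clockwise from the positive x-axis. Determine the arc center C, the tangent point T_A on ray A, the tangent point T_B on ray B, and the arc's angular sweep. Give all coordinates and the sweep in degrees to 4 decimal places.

center=(17.1200,-16.9581) T_A=(21.3823,-21.4983) T_B=(17.2587,-23.1840) sweep=41.9159

bisector direction at 112.2342° = (-0.378393,0.925645)
center distance |VC| = r/sin(θ/2) = 6.227403/sin(69.0421°) = 6.668575
C = V + |VC|·bis = (17.1200,-16.9581)
T_A = V + ((C−V)·d_A)·d_A = V + 2.3852·d_A = (21.3823,-21.4983)
T_B = V + ((C−V)·d_B)·d_B = V + 2.3852·d_B = (17.2587,-23.1840)
sweep = 180° − θ = 41.9159°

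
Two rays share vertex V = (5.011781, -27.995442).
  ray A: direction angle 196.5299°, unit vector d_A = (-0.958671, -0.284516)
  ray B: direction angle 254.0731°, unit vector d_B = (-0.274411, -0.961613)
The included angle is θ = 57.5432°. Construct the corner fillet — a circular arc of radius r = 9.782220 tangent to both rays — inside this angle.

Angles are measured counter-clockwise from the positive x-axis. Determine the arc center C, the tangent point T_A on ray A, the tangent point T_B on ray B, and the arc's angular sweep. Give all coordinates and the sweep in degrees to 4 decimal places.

center=(-9.2835,-42.4419) T_A=(-12.0667,-33.0640) T_B=(0.1232,-45.1263) sweep=122.4568

bisector direction at 225.3015° = (-0.703376,-0.710818)
center distance |VC| = r/sin(θ/2) = 9.782220/sin(28.7716°) = 20.323766
C = V + |VC|·bis = (-9.2835,-42.4419)
T_A = V + ((C−V)·d_A)·d_A = V + 17.8147·d_A = (-12.0667,-33.0640)
T_B = V + ((C−V)·d_B)·d_B = V + 17.8147·d_B = (0.1232,-45.1263)
sweep = 180° − θ = 122.4568°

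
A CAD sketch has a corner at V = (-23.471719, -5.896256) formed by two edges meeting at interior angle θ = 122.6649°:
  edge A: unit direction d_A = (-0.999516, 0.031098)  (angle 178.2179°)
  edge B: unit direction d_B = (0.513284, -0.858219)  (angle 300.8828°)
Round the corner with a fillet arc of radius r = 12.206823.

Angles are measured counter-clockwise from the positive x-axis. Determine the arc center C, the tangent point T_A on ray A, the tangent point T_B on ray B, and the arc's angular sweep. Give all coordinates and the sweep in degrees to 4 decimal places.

bisector direction at 239.5504° = (-0.506781,-0.862075)
center distance |VC| = r/sin(θ/2) = 12.206823/sin(61.3325°) = 13.912209
C = V + |VC|·bis = (-30.5222,-17.8896)
T_A = V + ((C−V)·d_A)·d_A = V + 6.6741·d_A = (-30.1425,-5.6887)
T_B = V + ((C−V)·d_B)·d_B = V + 6.6741·d_B = (-20.0460,-11.6241)
sweep = 180° − θ = 57.3351°

center=(-30.5222,-17.8896) T_A=(-30.1425,-5.6887) T_B=(-20.0460,-11.6241) sweep=57.3351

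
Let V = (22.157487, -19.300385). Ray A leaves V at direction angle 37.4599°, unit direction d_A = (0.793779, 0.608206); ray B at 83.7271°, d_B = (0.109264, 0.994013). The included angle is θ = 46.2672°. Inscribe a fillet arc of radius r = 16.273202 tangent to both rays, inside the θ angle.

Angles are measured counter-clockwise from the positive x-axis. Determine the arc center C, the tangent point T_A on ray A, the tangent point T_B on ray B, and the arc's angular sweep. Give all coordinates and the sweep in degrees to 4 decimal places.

center=(42.4951,16.7836) T_A=(52.3926,3.8662) T_B=(26.3194,18.5616) sweep=133.7328

bisector direction at 60.5935° = (0.491003,0.871158)
center distance |VC| = r/sin(θ/2) = 16.273202/sin(23.1336°) = 41.420659
C = V + |VC|·bis = (42.4951,16.7836)
T_A = V + ((C−V)·d_A)·d_A = V + 38.0901·d_A = (52.3926,3.8662)
T_B = V + ((C−V)·d_B)·d_B = V + 38.0901·d_B = (26.3194,18.5616)
sweep = 180° − θ = 133.7328°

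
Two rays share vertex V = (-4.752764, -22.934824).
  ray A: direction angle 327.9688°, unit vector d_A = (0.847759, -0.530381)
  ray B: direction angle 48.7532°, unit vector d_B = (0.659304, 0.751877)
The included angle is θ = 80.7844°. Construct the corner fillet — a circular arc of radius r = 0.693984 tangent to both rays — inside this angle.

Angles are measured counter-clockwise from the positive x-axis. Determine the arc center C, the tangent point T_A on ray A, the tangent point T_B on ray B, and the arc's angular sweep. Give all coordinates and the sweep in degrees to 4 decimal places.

bisector direction at 8.3610° = (0.989372,0.145410)
center distance |VC| = r/sin(θ/2) = 0.693984/sin(40.3922°) = 1.070936
C = V + |VC|·bis = (-3.6932,-22.7791)
T_A = V + ((C−V)·d_A)·d_A = V + 0.8157·d_A = (-4.0613,-23.3674)
T_B = V + ((C−V)·d_B)·d_B = V + 0.8157·d_B = (-4.2150,-22.3216)
sweep = 180° − θ = 99.2156°

center=(-3.6932,-22.7791) T_A=(-4.0613,-23.3674) T_B=(-4.2150,-22.3216) sweep=99.2156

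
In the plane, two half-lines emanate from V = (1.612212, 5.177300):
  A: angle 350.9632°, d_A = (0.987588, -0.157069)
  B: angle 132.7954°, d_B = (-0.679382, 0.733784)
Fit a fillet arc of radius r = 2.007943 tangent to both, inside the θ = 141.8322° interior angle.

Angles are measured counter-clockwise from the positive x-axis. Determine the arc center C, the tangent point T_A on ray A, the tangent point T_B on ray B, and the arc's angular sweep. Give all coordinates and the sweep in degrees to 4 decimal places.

center=(2.6137,7.0512) T_A=(2.2983,5.0682) T_B=(1.1403,5.6870) sweep=38.1678

bisector direction at 61.8793° = (0.471331,0.881957)
center distance |VC| = r/sin(θ/2) = 2.007943/sin(70.9161°) = 2.124716
C = V + |VC|·bis = (2.6137,7.0512)
T_A = V + ((C−V)·d_A)·d_A = V + 0.6947·d_A = (2.2983,5.0682)
T_B = V + ((C−V)·d_B)·d_B = V + 0.6947·d_B = (1.1403,5.6870)
sweep = 180° − θ = 38.1678°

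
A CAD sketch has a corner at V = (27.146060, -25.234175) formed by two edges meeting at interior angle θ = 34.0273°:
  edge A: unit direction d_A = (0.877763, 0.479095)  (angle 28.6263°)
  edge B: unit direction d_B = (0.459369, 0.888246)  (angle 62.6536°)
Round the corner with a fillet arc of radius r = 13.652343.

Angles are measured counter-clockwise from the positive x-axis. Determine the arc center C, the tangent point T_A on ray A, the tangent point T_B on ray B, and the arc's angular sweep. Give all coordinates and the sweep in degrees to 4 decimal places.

center=(59.7683,8.1250) T_A=(66.3090,-3.8585) T_B=(47.6416,14.3965) sweep=145.9727

bisector direction at 45.6400° = (0.699165,0.714960)
center distance |VC| = r/sin(θ/2) = 13.652343/sin(17.0136°) = 46.658801
C = V + |VC|·bis = (59.7683,8.1250)
T_A = V + ((C−V)·d_A)·d_A = V + 44.6168·d_A = (66.3090,-3.8585)
T_B = V + ((C−V)·d_B)·d_B = V + 44.6168·d_B = (47.6416,14.3965)
sweep = 180° − θ = 145.9727°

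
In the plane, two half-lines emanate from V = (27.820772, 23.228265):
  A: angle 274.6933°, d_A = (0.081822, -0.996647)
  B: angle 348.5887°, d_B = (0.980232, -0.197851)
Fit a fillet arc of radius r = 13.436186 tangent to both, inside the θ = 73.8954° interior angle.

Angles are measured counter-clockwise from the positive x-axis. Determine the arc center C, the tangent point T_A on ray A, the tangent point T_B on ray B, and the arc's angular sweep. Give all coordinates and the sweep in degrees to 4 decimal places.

bisector direction at 311.6410° = (0.664461,-0.747323)
center distance |VC| = r/sin(θ/2) = 13.436186/sin(36.9477°) = 22.353193
C = V + |VC|·bis = (42.6736,6.5232)
T_A = V + ((C−V)·d_A)·d_A = V + 17.8643·d_A = (29.2825,5.4238)
T_B = V + ((C−V)·d_B)·d_B = V + 17.8643·d_B = (45.3320,19.6938)
sweep = 180° − θ = 106.1046°

center=(42.6736,6.5232) T_A=(29.2825,5.4238) T_B=(45.3320,19.6938) sweep=106.1046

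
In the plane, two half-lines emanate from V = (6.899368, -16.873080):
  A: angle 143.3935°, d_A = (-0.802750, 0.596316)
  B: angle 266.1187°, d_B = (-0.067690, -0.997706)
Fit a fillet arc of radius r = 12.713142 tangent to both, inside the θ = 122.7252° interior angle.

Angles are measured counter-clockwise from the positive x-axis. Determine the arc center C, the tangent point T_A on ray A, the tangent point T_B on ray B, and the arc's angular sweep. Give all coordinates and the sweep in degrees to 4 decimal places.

center=(-6.2545,-22.9388) T_A=(1.3265,-12.7333) T_B=(6.4295,-23.7994) sweep=57.2748

bisector direction at 204.7561° = (-0.908099,-0.418756)
center distance |VC| = r/sin(θ/2) = 12.713142/sin(61.3626°) = 14.485100
C = V + |VC|·bis = (-6.2545,-22.9388)
T_A = V + ((C−V)·d_A)·d_A = V + 6.9422·d_A = (1.3265,-12.7333)
T_B = V + ((C−V)·d_B)·d_B = V + 6.9422·d_B = (6.4295,-23.7994)
sweep = 180° − θ = 57.2748°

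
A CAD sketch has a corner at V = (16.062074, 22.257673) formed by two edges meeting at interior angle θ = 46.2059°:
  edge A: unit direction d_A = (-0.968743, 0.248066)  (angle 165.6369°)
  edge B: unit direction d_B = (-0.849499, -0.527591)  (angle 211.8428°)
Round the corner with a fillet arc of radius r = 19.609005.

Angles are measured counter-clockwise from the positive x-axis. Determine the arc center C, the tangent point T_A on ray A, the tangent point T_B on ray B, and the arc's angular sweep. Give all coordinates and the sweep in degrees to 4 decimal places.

bisector direction at 188.7399° = (-0.988388,-0.151948)
center distance |VC| = r/sin(θ/2) = 19.609005/sin(23.1029°) = 49.973957
C = V + |VC|·bis = (-33.3316,14.6642)
T_A = V + ((C−V)·d_A)·d_A = V + 45.9661·d_A = (-28.4673,33.6603)
T_B = V + ((C−V)·d_B)·d_B = V + 45.9661·d_B = (-22.9861,-1.9936)
sweep = 180° − θ = 133.7941°

center=(-33.3316,14.6642) T_A=(-28.4673,33.6603) T_B=(-22.9861,-1.9936) sweep=133.7941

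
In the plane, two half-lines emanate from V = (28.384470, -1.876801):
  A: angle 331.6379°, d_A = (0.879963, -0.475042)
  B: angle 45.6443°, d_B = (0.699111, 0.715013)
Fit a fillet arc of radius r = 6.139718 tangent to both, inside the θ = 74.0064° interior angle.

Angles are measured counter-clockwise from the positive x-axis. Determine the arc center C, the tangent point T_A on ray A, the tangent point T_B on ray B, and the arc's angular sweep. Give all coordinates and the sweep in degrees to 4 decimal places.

center=(38.4699,-0.3441) T_A=(35.5533,-5.7468) T_B=(34.0799,3.9482) sweep=105.9936

bisector direction at 8.6411° = (0.988649,0.150245)
center distance |VC| = r/sin(θ/2) = 6.139718/sin(37.0032°) = 10.201246
C = V + |VC|·bis = (38.4699,-0.3441)
T_A = V + ((C−V)·d_A)·d_A = V + 8.1467·d_A = (35.5533,-5.7468)
T_B = V + ((C−V)·d_B)·d_B = V + 8.1467·d_B = (34.0799,3.9482)
sweep = 180° − θ = 105.9936°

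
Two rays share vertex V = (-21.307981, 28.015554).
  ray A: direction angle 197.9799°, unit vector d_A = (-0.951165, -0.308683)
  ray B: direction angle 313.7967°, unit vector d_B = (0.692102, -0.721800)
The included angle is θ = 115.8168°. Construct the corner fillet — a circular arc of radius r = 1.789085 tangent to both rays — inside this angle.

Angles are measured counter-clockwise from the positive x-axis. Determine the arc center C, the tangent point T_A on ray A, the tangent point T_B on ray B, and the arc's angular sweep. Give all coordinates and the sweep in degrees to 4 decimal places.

bisector direction at 255.8883° = (-0.243813,-0.969822)
center distance |VC| = r/sin(θ/2) = 1.789085/sin(57.9084°) = 2.111763
C = V + |VC|·bis = (-21.8229,25.9675)
T_A = V + ((C−V)·d_A)·d_A = V + 1.1219·d_A = (-22.3751,27.6692)
T_B = V + ((C−V)·d_B)·d_B = V + 1.1219·d_B = (-20.5315,27.2057)
sweep = 180° − θ = 64.1832°

center=(-21.8229,25.9675) T_A=(-22.3751,27.6692) T_B=(-20.5315,27.2057) sweep=64.1832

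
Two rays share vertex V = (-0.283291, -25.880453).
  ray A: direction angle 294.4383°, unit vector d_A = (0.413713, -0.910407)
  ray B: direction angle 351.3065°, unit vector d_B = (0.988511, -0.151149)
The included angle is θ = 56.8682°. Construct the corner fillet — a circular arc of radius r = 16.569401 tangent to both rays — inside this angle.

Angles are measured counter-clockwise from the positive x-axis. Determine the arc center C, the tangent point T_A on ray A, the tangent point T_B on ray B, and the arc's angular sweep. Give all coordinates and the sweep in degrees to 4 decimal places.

bisector direction at 322.8724° = (0.797293,-0.603592)
center distance |VC| = r/sin(θ/2) = 16.569401/sin(28.4341°) = 34.798871
C = V + |VC|·bis = (27.4616,-46.8848)
T_A = V + ((C−V)·d_A)·d_A = V + 30.6009·d_A = (12.3767,-53.7398)
T_B = V + ((C−V)·d_B)·d_B = V + 30.6009·d_B = (29.9661,-30.5057)
sweep = 180° − θ = 123.1318°

center=(27.4616,-46.8848) T_A=(12.3767,-53.7398) T_B=(29.9661,-30.5057) sweep=123.1318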